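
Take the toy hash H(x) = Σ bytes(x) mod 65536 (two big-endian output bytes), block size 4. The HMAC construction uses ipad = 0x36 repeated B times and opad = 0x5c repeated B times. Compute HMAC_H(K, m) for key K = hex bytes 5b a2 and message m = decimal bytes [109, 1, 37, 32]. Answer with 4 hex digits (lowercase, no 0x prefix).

01df

Key hex bytes 5b a2 is 2 bytes ≤ B = 4; zero-pad to 4 bytes: K' = 5b a2 00 00.
K' ⊕ ipad = 6d 94 36 36.  K' ⊕ opad = 07 fe 5c 5c.
Inner input = (K'⊕ipad) ∥ m = 6d 94 36 36 ∥ 6d 01 25 20.
Inner hash: sum = 109+148+54+54+109+1+37+32 = 544 → 02 20.
Outer input = (K'⊕opad) ∥ inner = 07 fe 5c 5c ∥ 02 20.
Outer hash (tag): sum = 7+254+92+92+2+32 = 479 → 01 df.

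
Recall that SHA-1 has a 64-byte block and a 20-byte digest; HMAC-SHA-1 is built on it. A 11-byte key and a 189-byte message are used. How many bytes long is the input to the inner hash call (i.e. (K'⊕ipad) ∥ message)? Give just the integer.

253

Key is 11 ≤ 64 bytes, zero-padded: |K'| = 64.
Inner input = (K'⊕ipad) ∥ m → 64 + 189 = 253 bytes.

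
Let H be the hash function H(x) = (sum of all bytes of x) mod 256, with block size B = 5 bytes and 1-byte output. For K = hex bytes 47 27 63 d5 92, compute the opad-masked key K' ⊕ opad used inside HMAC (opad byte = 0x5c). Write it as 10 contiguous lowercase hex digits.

Key hex bytes 47 27 63 d5 92 is exactly B = 5 bytes: K' = 47 27 63 d5 92.
XOR each byte with 0x5c: 47⊕5c=1b, 27⊕5c=7b, 63⊕5c=3f, d5⊕5c=89, 92⊕5c=ce.

1b7b3f89ce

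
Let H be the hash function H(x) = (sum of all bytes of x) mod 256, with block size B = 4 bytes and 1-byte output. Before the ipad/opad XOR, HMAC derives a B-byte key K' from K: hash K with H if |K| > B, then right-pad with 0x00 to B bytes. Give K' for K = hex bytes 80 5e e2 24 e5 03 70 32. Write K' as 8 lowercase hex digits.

6e000000

|K| = 8 > B = 4, so first hash the key.
H(K): sum = 128+94+226+36+229+3+112+50 = 878; mod 256 = 110 → 6e.
Zero-pad H(K) = 6e to 4 bytes: K' = 6e 00 00 00.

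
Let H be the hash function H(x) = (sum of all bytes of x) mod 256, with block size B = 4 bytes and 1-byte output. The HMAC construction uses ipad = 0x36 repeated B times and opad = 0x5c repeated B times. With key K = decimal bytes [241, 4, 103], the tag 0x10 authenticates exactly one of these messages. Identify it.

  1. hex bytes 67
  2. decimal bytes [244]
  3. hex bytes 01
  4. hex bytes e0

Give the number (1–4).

2

Key decimal bytes [241, 4, 103] = f1 04 67 is 3 bytes ≤ B = 4; zero-pad to 4 bytes: K' = f1 04 67 00.
K' ⊕ ipad = c7 32 51 36; K' ⊕ opad = ad 58 3b 5c.
m1: inner = H(c7 32 51 36 67) = e7; tag = H(ad 58 3b 5c e7) = 83
m2: inner = H(c7 32 51 36 f4) = 74; tag = H(ad 58 3b 5c 74) = 10 ← matches
m3: inner = H(c7 32 51 36 01) = 81; tag = H(ad 58 3b 5c 81) = 1d
m4: inner = H(c7 32 51 36 e0) = 60; tag = H(ad 58 3b 5c 60) = fc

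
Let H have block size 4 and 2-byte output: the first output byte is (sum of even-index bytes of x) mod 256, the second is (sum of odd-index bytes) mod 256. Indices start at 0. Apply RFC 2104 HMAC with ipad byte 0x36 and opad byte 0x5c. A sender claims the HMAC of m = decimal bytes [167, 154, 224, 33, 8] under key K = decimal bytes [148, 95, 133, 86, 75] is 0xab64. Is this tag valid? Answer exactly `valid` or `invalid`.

invalid

Key decimal bytes [148, 95, 133, 86, 75] = 94 5f 85 56 4b is 5 bytes > B = 4, so hash it first: H(key) = 64 b5, then zero-pad to 4 bytes: K' = 64 b5 00 00.
K' ⊕ ipad = 52 83 36 36; K' ⊕ opad = 38 e9 5c 5c.
Inner hash: even-index sum = 535 mod 256 = 23; odd-index sum = 372 mod 256 = 116 → 17 74.
Outer hash (recomputed tag): even-index sum = 171 mod 256 = 171; odd-index sum = 441 mod 256 = 185 → ab b9.
Recomputed tag = abb9; claimed = ab64 → mismatch.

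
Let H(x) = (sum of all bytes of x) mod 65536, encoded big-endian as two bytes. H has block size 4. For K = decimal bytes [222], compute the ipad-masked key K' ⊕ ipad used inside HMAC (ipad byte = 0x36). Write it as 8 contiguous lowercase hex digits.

e8363636

Key decimal bytes [222] = de is 1 byte ≤ B = 4; zero-pad to 4 bytes: K' = de 00 00 00.
XOR each byte with 0x36: de⊕36=e8, 00⊕36=36, 00⊕36=36, 00⊕36=36.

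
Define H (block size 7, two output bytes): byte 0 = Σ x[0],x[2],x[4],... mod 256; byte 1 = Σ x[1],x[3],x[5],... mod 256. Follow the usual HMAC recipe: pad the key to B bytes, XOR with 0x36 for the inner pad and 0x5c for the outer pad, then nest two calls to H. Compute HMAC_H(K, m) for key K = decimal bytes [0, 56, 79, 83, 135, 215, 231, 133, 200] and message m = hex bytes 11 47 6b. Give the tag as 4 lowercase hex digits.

a60f

Key decimal bytes [0, 56, 79, 83, 135, 215, 231, 133, 200] = 00 38 4f 53 87 d7 e7 85 c8 is 9 bytes > B = 7, so hash it first: H(key) = 85 e7, then zero-pad to 7 bytes: K' = 85 e7 00 00 00 00 00.
K' ⊕ ipad = b3 d1 36 36 36 36 36.  K' ⊕ opad = d9 bb 5c 5c 5c 5c 5c.
Inner input = (K'⊕ipad) ∥ m = b3 d1 36 36 36 36 36 ∥ 11 47 6b.
Inner hash: even-index sum = 412 mod 256 = 156; odd-index sum = 441 mod 256 = 185 → 9c b9.
Outer input = (K'⊕opad) ∥ inner = d9 bb 5c 5c 5c 5c 5c ∥ 9c b9.
Outer hash (tag): even-index sum = 678 mod 256 = 166; odd-index sum = 527 mod 256 = 15 → a6 0f.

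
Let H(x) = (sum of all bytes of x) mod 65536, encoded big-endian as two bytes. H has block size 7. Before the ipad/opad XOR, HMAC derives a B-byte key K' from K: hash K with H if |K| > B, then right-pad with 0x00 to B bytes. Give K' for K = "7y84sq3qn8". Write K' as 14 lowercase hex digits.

034a0000000000

|K| = 10 > B = 7, so first hash the key.
H(K): sum = 55+121+56+52+115+113+51+113+110+56 = 842 → 03 4a.
Zero-pad H(K) = 03 4a to 7 bytes: K' = 03 4a 00 00 00 00 00.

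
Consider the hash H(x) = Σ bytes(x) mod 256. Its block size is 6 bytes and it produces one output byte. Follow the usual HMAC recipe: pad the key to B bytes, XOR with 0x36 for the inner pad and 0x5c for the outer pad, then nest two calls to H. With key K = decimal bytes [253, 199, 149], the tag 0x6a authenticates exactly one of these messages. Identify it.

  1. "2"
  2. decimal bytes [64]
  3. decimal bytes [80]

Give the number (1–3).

Key decimal bytes [253, 199, 149] = fd c7 95 is 3 bytes ≤ B = 6; zero-pad to 6 bytes: K' = fd c7 95 00 00 00.
K' ⊕ ipad = cb f1 a3 36 36 36; K' ⊕ opad = a1 9b c9 5c 5c 5c.
m1: inner = H(cb f1 a3 36 36 36 32) = 33; tag = H(a1 9b c9 5c 5c 5c 33) = 4c
m2: inner = H(cb f1 a3 36 36 36 40) = 41; tag = H(a1 9b c9 5c 5c 5c 41) = 5a
m3: inner = H(cb f1 a3 36 36 36 50) = 51; tag = H(a1 9b c9 5c 5c 5c 51) = 6a ← matches

3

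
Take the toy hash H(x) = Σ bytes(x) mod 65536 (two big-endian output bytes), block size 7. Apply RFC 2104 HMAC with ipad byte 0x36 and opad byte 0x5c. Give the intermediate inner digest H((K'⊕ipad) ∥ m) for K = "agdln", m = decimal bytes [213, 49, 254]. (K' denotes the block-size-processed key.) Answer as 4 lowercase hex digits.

Key "agdln" = 61 67 64 6c 6e is 5 bytes ≤ B = 7; zero-pad to 7 bytes: K' = 61 67 64 6c 6e 00 00.
K' ⊕ ipad = 57 51 52 5a 58 36 36.
Inner input = 57 51 52 5a 58 36 36 ∥ d5 31 fe.
Inner hash: sum = 87+81+82+90+88+54+54+213+49+254 = 1052 → 04 1c.

041c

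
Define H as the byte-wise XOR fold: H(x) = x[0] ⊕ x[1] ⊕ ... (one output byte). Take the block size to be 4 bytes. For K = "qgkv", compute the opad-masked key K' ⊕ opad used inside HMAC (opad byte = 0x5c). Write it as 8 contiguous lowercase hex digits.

Key "qgkv" = 71 67 6b 76 is exactly B = 4 bytes: K' = 71 67 6b 76.
XOR each byte with 0x5c: 71⊕5c=2d, 67⊕5c=3b, 6b⊕5c=37, 76⊕5c=2a.

2d3b372a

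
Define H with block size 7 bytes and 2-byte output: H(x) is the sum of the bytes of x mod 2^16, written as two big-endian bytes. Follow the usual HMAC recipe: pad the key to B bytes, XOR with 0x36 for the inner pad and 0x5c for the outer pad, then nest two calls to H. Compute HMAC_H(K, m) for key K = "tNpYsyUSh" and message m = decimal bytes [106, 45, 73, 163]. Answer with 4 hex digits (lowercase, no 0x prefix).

Key "tNpYsyUSh" = 74 4e 70 59 73 79 55 53 68 is 9 bytes > B = 7, so hash it first: H(key) = 03 87, then zero-pad to 7 bytes: K' = 03 87 00 00 00 00 00.
K' ⊕ ipad = 35 b1 36 36 36 36 36.  K' ⊕ opad = 5f db 5c 5c 5c 5c 5c.
Inner input = (K'⊕ipad) ∥ m = 35 b1 36 36 36 36 36 ∥ 6a 2d 49 a3.
Inner hash: sum = 53+177+54+54+54+54+54+106+45+73+163 = 887 → 03 77.
Outer input = (K'⊕opad) ∥ inner = 5f db 5c 5c 5c 5c 5c ∥ 03 77.
Outer hash (tag): sum = 95+219+92+92+92+92+92+3+119 = 896 → 03 80.

0380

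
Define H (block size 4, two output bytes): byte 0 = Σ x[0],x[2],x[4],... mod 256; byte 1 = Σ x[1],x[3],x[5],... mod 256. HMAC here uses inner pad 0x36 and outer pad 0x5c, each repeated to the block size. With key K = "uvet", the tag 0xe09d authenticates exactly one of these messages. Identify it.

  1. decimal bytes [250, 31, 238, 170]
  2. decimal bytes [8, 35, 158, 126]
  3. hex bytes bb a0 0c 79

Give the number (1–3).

1

Key "uvet" = 75 76 65 74 is exactly B = 4 bytes: K' = 75 76 65 74.
K' ⊕ ipad = 43 40 53 42; K' ⊕ opad = 29 2a 39 28.
m1: inner = H(43 40 53 42 fa 1f ee aa) = 7e 4b; tag = H(29 2a 39 28 7e 4b) = e09d ← matches
m2: inner = H(43 40 53 42 08 23 9e 7e) = 3c 23; tag = H(29 2a 39 28 3c 23) = 9e75
m3: inner = H(43 40 53 42 bb a0 0c 79) = 5d 9b; tag = H(29 2a 39 28 5d 9b) = bfed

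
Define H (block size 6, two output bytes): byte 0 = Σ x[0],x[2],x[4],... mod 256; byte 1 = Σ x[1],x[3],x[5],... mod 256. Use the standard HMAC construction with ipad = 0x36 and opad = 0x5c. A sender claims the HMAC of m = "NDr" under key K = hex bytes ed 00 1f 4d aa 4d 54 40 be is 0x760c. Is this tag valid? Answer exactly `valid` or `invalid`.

invalid

Key hex bytes ed 00 1f 4d aa 4d 54 40 be is 9 bytes > B = 6, so hash it first: H(key) = c8 da, then zero-pad to 6 bytes: K' = c8 da 00 00 00 00.
K' ⊕ ipad = fe ec 36 36 36 36; K' ⊕ opad = 94 86 5c 5c 5c 5c.
Inner hash: even-index sum = 554 mod 256 = 42; odd-index sum = 412 mod 256 = 156 → 2a 9c.
Outer hash (recomputed tag): even-index sum = 374 mod 256 = 118; odd-index sum = 474 mod 256 = 218 → 76 da.
Recomputed tag = 76da; claimed = 760c → mismatch.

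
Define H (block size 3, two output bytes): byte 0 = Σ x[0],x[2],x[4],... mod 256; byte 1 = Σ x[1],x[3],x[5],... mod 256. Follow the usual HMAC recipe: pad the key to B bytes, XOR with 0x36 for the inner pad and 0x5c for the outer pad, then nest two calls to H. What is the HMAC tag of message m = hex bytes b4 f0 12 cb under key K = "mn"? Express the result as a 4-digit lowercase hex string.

ab7e

Key "mn" = 6d 6e is 2 bytes ≤ B = 3; zero-pad to 3 bytes: K' = 6d 6e 00.
K' ⊕ ipad = 5b 58 36.  K' ⊕ opad = 31 32 5c.
Inner input = (K'⊕ipad) ∥ m = 5b 58 36 ∥ b4 f0 12 cb.
Inner hash: even-index sum = 588 mod 256 = 76; odd-index sum = 286 mod 256 = 30 → 4c 1e.
Outer input = (K'⊕opad) ∥ inner = 31 32 5c ∥ 4c 1e.
Outer hash (tag): even-index sum = 171 mod 256 = 171; odd-index sum = 126 mod 256 = 126 → ab 7e.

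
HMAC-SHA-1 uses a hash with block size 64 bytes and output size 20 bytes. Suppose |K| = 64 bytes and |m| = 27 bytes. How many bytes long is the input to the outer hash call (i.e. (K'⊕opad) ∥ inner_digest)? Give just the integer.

84

Key is 64 ≤ 64 bytes, zero-padded: |K'| = 64.
Outer input = (K'⊕opad) ∥ H(inner) → 64 + 20 = 84 bytes.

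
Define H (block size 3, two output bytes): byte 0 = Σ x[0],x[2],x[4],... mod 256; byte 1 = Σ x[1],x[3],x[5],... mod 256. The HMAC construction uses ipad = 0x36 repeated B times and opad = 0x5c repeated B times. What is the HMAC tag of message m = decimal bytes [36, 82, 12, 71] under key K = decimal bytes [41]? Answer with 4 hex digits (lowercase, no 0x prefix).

Key decimal bytes [41] = 29 is 1 byte ≤ B = 3; zero-pad to 3 bytes: K' = 29 00 00.
K' ⊕ ipad = 1f 36 36.  K' ⊕ opad = 75 5c 5c.
Inner input = (K'⊕ipad) ∥ m = 1f 36 36 ∥ 24 52 0c 47.
Inner hash: even-index sum = 238 mod 256 = 238; odd-index sum = 102 mod 256 = 102 → ee 66.
Outer input = (K'⊕opad) ∥ inner = 75 5c 5c ∥ ee 66.
Outer hash (tag): even-index sum = 311 mod 256 = 55; odd-index sum = 330 mod 256 = 74 → 37 4a.

374a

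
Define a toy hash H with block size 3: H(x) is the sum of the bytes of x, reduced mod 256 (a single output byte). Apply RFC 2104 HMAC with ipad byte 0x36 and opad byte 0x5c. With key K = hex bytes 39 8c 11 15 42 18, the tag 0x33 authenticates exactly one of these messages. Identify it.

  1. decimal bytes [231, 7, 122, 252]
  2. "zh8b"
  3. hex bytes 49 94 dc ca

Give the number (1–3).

Key hex bytes 39 8c 11 15 42 18 is 6 bytes > B = 3, so hash it first: H(key) = 45, then zero-pad to 3 bytes: K' = 45 00 00.
K' ⊕ ipad = 73 36 36; K' ⊕ opad = 19 5c 5c.
m1: inner = H(73 36 36 e7 07 7a fc) = 43; tag = H(19 5c 5c 43) = 14
m2: inner = H(73 36 36 7a 68 38 62) = 5b; tag = H(19 5c 5c 5b) = 2c
m3: inner = H(73 36 36 49 94 dc ca) = 62; tag = H(19 5c 5c 62) = 33 ← matches

3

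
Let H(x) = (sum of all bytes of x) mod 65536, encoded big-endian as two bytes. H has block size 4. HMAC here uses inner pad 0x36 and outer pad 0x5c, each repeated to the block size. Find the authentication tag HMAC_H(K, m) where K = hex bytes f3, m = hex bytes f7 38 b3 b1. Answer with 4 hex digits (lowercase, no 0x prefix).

02c0

Key hex bytes f3 is 1 byte ≤ B = 4; zero-pad to 4 bytes: K' = f3 00 00 00.
K' ⊕ ipad = c5 36 36 36.  K' ⊕ opad = af 5c 5c 5c.
Inner input = (K'⊕ipad) ∥ m = c5 36 36 36 ∥ f7 38 b3 b1.
Inner hash: sum = 197+54+54+54+247+56+179+177 = 1018 → 03 fa.
Outer input = (K'⊕opad) ∥ inner = af 5c 5c 5c ∥ 03 fa.
Outer hash (tag): sum = 175+92+92+92+3+250 = 704 → 02 c0.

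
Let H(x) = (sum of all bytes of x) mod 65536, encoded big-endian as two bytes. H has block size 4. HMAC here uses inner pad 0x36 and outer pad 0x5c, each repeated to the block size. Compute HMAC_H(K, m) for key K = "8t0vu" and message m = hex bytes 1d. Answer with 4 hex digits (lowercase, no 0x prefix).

Key "8t0vu" = 38 74 30 76 75 is 5 bytes > B = 4, so hash it first: H(key) = 01 c7, then zero-pad to 4 bytes: K' = 01 c7 00 00.
K' ⊕ ipad = 37 f1 36 36.  K' ⊕ opad = 5d 9b 5c 5c.
Inner input = (K'⊕ipad) ∥ m = 37 f1 36 36 ∥ 1d.
Inner hash: sum = 55+241+54+54+29 = 433 → 01 b1.
Outer input = (K'⊕opad) ∥ inner = 5d 9b 5c 5c ∥ 01 b1.
Outer hash (tag): sum = 93+155+92+92+1+177 = 610 → 02 62.

0262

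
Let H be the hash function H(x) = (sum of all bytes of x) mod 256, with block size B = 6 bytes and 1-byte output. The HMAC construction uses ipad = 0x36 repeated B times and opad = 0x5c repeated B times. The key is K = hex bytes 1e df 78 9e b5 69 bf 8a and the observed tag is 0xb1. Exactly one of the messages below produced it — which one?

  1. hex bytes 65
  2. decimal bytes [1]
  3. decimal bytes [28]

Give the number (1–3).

1

Key hex bytes 1e df 78 9e b5 69 bf 8a is 8 bytes > B = 6, so hash it first: H(key) = 7a, then zero-pad to 6 bytes: K' = 7a 00 00 00 00 00.
K' ⊕ ipad = 4c 36 36 36 36 36; K' ⊕ opad = 26 5c 5c 5c 5c 5c.
m1: inner = H(4c 36 36 36 36 36 65) = bf; tag = H(26 5c 5c 5c 5c 5c bf) = b1 ← matches
m2: inner = H(4c 36 36 36 36 36 01) = 5b; tag = H(26 5c 5c 5c 5c 5c 5b) = 4d
m3: inner = H(4c 36 36 36 36 36 1c) = 76; tag = H(26 5c 5c 5c 5c 5c 76) = 68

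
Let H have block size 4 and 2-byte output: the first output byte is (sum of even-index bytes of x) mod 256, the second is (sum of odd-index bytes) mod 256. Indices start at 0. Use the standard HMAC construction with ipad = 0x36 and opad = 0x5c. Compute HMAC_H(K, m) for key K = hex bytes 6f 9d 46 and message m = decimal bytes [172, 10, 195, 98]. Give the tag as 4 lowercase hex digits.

Key hex bytes 6f 9d 46 is 3 bytes ≤ B = 4; zero-pad to 4 bytes: K' = 6f 9d 46 00.
K' ⊕ ipad = 59 ab 70 36.  K' ⊕ opad = 33 c1 1a 5c.
Inner input = (K'⊕ipad) ∥ m = 59 ab 70 36 ∥ ac 0a c3 62.
Inner hash: even-index sum = 568 mod 256 = 56; odd-index sum = 333 mod 256 = 77 → 38 4d.
Outer input = (K'⊕opad) ∥ inner = 33 c1 1a 5c ∥ 38 4d.
Outer hash (tag): even-index sum = 133 mod 256 = 133; odd-index sum = 362 mod 256 = 106 → 85 6a.

856a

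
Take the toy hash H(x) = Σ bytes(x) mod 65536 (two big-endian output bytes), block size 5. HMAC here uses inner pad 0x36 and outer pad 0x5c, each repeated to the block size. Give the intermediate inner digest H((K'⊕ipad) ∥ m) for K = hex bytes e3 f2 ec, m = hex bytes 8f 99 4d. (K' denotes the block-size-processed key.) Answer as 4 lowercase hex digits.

Key hex bytes e3 f2 ec is 3 bytes ≤ B = 5; zero-pad to 5 bytes: K' = e3 f2 ec 00 00.
K' ⊕ ipad = d5 c4 da 36 36.
Inner input = d5 c4 da 36 36 ∥ 8f 99 4d.
Inner hash: sum = 213+196+218+54+54+143+153+77 = 1108 → 04 54.

0454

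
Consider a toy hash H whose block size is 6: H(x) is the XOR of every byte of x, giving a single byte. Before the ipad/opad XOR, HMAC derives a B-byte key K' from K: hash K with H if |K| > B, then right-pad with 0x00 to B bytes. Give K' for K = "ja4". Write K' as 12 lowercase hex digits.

6a6134000000

Key "ja4" = 6a 61 34 is 3 bytes ≤ B = 6; zero-pad to 6 bytes: K' = 6a 61 34 00 00 00.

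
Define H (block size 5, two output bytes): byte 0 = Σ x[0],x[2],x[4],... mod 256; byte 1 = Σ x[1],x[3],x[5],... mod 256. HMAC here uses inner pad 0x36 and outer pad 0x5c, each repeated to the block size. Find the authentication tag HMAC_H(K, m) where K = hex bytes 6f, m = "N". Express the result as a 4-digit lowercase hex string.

a57d

Key hex bytes 6f is 1 byte ≤ B = 5; zero-pad to 5 bytes: K' = 6f 00 00 00 00.
K' ⊕ ipad = 59 36 36 36 36.  K' ⊕ opad = 33 5c 5c 5c 5c.
Inner input = (K'⊕ipad) ∥ m = 59 36 36 36 36 ∥ 4e.
Inner hash: even-index sum = 197 mod 256 = 197; odd-index sum = 186 mod 256 = 186 → c5 ba.
Outer input = (K'⊕opad) ∥ inner = 33 5c 5c 5c 5c ∥ c5 ba.
Outer hash (tag): even-index sum = 421 mod 256 = 165; odd-index sum = 381 mod 256 = 125 → a5 7d.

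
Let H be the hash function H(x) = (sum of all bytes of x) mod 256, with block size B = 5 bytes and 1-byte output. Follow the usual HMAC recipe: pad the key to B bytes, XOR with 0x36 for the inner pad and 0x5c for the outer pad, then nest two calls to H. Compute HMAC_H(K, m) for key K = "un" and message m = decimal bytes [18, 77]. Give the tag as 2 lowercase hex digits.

Key "un" = 75 6e is 2 bytes ≤ B = 5; zero-pad to 5 bytes: K' = 75 6e 00 00 00.
K' ⊕ ipad = 43 58 36 36 36.  K' ⊕ opad = 29 32 5c 5c 5c.
Inner input = (K'⊕ipad) ∥ m = 43 58 36 36 36 ∥ 12 4d.
Inner hash: sum = 67+88+54+54+54+18+77 = 412; mod 256 = 156 → 9c.
Outer input = (K'⊕opad) ∥ inner = 29 32 5c 5c 5c ∥ 9c.
Outer hash (tag): sum = 41+50+92+92+92+156 = 523; mod 256 = 11 → 0b.

0b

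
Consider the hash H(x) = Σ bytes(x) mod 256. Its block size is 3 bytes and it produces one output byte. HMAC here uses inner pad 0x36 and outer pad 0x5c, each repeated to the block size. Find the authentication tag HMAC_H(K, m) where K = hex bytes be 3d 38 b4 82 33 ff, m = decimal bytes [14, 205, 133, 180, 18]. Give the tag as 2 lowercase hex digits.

be

Key hex bytes be 3d 38 b4 82 33 ff is 7 bytes > B = 3, so hash it first: H(key) = 9b, then zero-pad to 3 bytes: K' = 9b 00 00.
K' ⊕ ipad = ad 36 36.  K' ⊕ opad = c7 5c 5c.
Inner input = (K'⊕ipad) ∥ m = ad 36 36 ∥ 0e cd 85 b4 12.
Inner hash: sum = 173+54+54+14+205+133+180+18 = 831; mod 256 = 63 → 3f.
Outer input = (K'⊕opad) ∥ inner = c7 5c 5c ∥ 3f.
Outer hash (tag): sum = 199+92+92+63 = 446; mod 256 = 190 → be.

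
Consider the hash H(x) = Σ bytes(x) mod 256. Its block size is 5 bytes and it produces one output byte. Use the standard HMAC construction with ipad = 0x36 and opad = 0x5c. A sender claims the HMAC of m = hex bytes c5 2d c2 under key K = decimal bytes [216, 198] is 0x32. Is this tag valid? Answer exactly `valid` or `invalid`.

invalid

Key decimal bytes [216, 198] = d8 c6 is 2 bytes ≤ B = 5; zero-pad to 5 bytes: K' = d8 c6 00 00 00.
K' ⊕ ipad = ee f0 36 36 36; K' ⊕ opad = 84 9a 5c 5c 5c.
Inner hash: sum = 238+240+54+54+54+197+45+194 = 1076; mod 256 = 52 → 34.
Outer hash (recomputed tag): sum = 132+154+92+92+92+52 = 614; mod 256 = 102 → 66.
Recomputed tag = 66; claimed = 32 → mismatch.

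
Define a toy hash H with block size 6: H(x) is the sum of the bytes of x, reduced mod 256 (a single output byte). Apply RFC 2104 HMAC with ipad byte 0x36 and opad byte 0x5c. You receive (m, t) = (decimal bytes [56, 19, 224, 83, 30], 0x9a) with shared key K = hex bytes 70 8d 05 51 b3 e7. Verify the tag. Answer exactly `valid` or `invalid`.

valid

Key hex bytes 70 8d 05 51 b3 e7 is exactly B = 6 bytes: K' = 70 8d 05 51 b3 e7.
K' ⊕ ipad = 46 bb 33 67 85 d1; K' ⊕ opad = 2c d1 59 0d ef bb.
Inner hash: sum = 70+187+51+103+133+209+56+19+224+83+30 = 1165; mod 256 = 141 → 8d.
Outer hash (recomputed tag): sum = 44+209+89+13+239+187+141 = 922; mod 256 = 154 → 9a.
Recomputed tag = 9a; claimed = 9a → match.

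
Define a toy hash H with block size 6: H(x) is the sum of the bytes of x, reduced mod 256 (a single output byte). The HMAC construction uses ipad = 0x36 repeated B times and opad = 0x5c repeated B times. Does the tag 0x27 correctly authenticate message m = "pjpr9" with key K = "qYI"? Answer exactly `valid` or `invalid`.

Key "qYI" = 71 59 49 is 3 bytes ≤ B = 6; zero-pad to 6 bytes: K' = 71 59 49 00 00 00.
K' ⊕ ipad = 47 6f 7f 36 36 36; K' ⊕ opad = 2d 05 15 5c 5c 5c.
Inner hash: sum = 71+111+127+54+54+54+112+106+112+114+57 = 972; mod 256 = 204 → cc.
Outer hash (recomputed tag): sum = 45+5+21+92+92+92+204 = 551; mod 256 = 39 → 27.
Recomputed tag = 27; claimed = 27 → match.

valid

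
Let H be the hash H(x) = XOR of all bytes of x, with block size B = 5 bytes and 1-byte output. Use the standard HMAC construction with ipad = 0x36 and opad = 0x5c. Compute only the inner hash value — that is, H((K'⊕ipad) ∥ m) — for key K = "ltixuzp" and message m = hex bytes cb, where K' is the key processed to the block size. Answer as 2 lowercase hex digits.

8b

Key "ltixuzp" = 6c 74 69 78 75 7a 70 is 7 bytes > B = 5, so hash it first: H(key) = 76, then zero-pad to 5 bytes: K' = 76 00 00 00 00.
K' ⊕ ipad = 40 36 36 36 36.
Inner input = 40 36 36 36 36 ∥ cb.
Inner hash: XOR 40⊕36⊕36⊕36⊕36⊕cb = 8b.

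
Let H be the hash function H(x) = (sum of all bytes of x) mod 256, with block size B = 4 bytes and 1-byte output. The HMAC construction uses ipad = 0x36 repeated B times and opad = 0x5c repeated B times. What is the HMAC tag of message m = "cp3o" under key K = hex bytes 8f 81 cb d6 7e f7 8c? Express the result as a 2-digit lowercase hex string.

Key hex bytes 8f 81 cb d6 7e f7 8c is 7 bytes > B = 4, so hash it first: H(key) = b2, then zero-pad to 4 bytes: K' = b2 00 00 00.
K' ⊕ ipad = 84 36 36 36.  K' ⊕ opad = ee 5c 5c 5c.
Inner input = (K'⊕ipad) ∥ m = 84 36 36 36 ∥ 63 70 33 6f.
Inner hash: sum = 132+54+54+54+99+112+51+111 = 667; mod 256 = 155 → 9b.
Outer input = (K'⊕opad) ∥ inner = ee 5c 5c 5c ∥ 9b.
Outer hash (tag): sum = 238+92+92+92+155 = 669; mod 256 = 157 → 9d.

9d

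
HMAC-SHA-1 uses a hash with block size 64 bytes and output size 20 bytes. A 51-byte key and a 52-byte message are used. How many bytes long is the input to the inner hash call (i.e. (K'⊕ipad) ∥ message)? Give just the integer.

Key is 51 ≤ 64 bytes, zero-padded: |K'| = 64.
Inner input = (K'⊕ipad) ∥ m → 64 + 52 = 116 bytes.

116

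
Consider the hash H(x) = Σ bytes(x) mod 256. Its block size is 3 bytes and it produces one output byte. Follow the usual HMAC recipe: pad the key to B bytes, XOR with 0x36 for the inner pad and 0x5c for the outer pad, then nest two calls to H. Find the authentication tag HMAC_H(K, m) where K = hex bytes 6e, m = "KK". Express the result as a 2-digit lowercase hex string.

Key hex bytes 6e is 1 byte ≤ B = 3; zero-pad to 3 bytes: K' = 6e 00 00.
K' ⊕ ipad = 58 36 36.  K' ⊕ opad = 32 5c 5c.
Inner input = (K'⊕ipad) ∥ m = 58 36 36 ∥ 4b 4b.
Inner hash: sum = 88+54+54+75+75 = 346; mod 256 = 90 → 5a.
Outer input = (K'⊕opad) ∥ inner = 32 5c 5c ∥ 5a.
Outer hash (tag): sum = 50+92+92+90 = 324; mod 256 = 68 → 44.

44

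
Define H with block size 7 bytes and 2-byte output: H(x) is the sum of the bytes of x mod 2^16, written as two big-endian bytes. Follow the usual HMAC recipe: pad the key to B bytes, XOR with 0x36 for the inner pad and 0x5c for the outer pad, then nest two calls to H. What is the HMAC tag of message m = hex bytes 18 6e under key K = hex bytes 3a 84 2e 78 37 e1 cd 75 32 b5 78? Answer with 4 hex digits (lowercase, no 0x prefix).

Key hex bytes 3a 84 2e 78 37 e1 cd 75 32 b5 78 is 11 bytes > B = 7, so hash it first: H(key) = 05 1d, then zero-pad to 7 bytes: K' = 05 1d 00 00 00 00 00.
K' ⊕ ipad = 33 2b 36 36 36 36 36.  K' ⊕ opad = 59 41 5c 5c 5c 5c 5c.
Inner input = (K'⊕ipad) ∥ m = 33 2b 36 36 36 36 36 ∥ 18 6e.
Inner hash: sum = 51+43+54+54+54+54+54+24+110 = 498 → 01 f2.
Outer input = (K'⊕opad) ∥ inner = 59 41 5c 5c 5c 5c 5c ∥ 01 f2.
Outer hash (tag): sum = 89+65+92+92+92+92+92+1+242 = 857 → 03 59.

0359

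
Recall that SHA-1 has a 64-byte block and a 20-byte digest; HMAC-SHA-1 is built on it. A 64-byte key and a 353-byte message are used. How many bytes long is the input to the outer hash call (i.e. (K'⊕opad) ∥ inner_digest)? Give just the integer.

Key is 64 ≤ 64 bytes, zero-padded: |K'| = 64.
Outer input = (K'⊕opad) ∥ H(inner) → 64 + 20 = 84 bytes.

84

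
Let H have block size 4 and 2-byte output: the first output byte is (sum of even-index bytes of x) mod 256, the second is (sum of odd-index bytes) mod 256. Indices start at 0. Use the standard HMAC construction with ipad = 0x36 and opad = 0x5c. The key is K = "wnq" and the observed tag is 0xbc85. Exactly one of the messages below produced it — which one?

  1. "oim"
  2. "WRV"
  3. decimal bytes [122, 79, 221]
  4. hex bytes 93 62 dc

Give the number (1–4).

1

Key "wnq" = 77 6e 71 is 3 bytes ≤ B = 4; zero-pad to 4 bytes: K' = 77 6e 71 00.
K' ⊕ ipad = 41 58 47 36; K' ⊕ opad = 2b 32 2d 5c.
m1: inner = H(41 58 47 36 6f 69 6d) = 64 f7; tag = H(2b 32 2d 5c 64 f7) = bc85 ← matches
m2: inner = H(41 58 47 36 57 52 56) = 35 e0; tag = H(2b 32 2d 5c 35 e0) = 8d6e
m3: inner = H(41 58 47 36 7a 4f dd) = df dd; tag = H(2b 32 2d 5c df dd) = 376b
m4: inner = H(41 58 47 36 93 62 dc) = f7 f0; tag = H(2b 32 2d 5c f7 f0) = 4f7e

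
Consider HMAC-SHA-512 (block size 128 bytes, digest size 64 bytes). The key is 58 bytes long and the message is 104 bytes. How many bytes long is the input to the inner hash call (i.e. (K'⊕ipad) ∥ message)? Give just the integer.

232

Key is 58 ≤ 128 bytes, zero-padded: |K'| = 128.
Inner input = (K'⊕ipad) ∥ m → 128 + 104 = 232 bytes.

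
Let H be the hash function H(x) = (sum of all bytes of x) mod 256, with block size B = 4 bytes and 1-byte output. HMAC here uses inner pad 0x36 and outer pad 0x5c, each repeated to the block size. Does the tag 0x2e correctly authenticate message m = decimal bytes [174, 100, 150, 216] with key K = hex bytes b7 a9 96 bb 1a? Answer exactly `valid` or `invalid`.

Key hex bytes b7 a9 96 bb 1a is 5 bytes > B = 4, so hash it first: H(key) = cb, then zero-pad to 4 bytes: K' = cb 00 00 00.
K' ⊕ ipad = fd 36 36 36; K' ⊕ opad = 97 5c 5c 5c.
Inner hash: sum = 253+54+54+54+174+100+150+216 = 1055; mod 256 = 31 → 1f.
Outer hash (recomputed tag): sum = 151+92+92+92+31 = 458; mod 256 = 202 → ca.
Recomputed tag = ca; claimed = 2e → mismatch.

invalid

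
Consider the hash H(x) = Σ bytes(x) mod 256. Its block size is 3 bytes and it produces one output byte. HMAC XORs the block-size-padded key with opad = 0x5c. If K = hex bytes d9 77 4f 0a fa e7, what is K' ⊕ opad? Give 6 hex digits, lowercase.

Key hex bytes d9 77 4f 0a fa e7 is 6 bytes > B = 3, so hash it first: H(key) = 8a, then zero-pad to 3 bytes: K' = 8a 00 00.
XOR each byte with 0x5c: 8a⊕5c=d6, 00⊕5c=5c, 00⊕5c=5c.

d65c5c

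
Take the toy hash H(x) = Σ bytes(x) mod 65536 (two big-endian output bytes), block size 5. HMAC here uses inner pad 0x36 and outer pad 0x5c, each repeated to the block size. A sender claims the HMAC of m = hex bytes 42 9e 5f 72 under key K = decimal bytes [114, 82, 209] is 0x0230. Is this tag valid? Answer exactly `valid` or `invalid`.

valid

Key decimal bytes [114, 82, 209] = 72 52 d1 is 3 bytes ≤ B = 5; zero-pad to 5 bytes: K' = 72 52 d1 00 00.
K' ⊕ ipad = 44 64 e7 36 36; K' ⊕ opad = 2e 0e 8d 5c 5c.
Inner hash: sum = 68+100+231+54+54+66+158+95+114 = 940 → 03 ac.
Outer hash (recomputed tag): sum = 46+14+141+92+92+3+172 = 560 → 02 30.
Recomputed tag = 0230; claimed = 0230 → match.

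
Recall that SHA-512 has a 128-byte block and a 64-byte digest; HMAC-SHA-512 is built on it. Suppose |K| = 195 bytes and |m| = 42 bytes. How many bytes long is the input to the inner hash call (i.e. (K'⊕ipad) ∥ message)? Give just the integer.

Key is 195 > 128 bytes, so it is hashed to 64 bytes then zero-padded to 128: |K'| = 128.
Inner input = (K'⊕ipad) ∥ m → 128 + 42 = 170 bytes.

170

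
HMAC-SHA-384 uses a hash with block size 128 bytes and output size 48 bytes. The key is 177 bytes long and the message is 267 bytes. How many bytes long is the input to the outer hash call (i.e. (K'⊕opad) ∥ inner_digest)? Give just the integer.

Key is 177 > 128 bytes, so it is hashed to 48 bytes then zero-padded to 128: |K'| = 128.
Outer input = (K'⊕opad) ∥ H(inner) → 128 + 48 = 176 bytes.

176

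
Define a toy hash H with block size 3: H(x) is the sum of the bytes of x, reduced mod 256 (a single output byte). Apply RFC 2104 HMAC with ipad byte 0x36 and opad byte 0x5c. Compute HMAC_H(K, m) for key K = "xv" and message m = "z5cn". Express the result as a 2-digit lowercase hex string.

Key "xv" = 78 76 is 2 bytes ≤ B = 3; zero-pad to 3 bytes: K' = 78 76 00.
K' ⊕ ipad = 4e 40 36.  K' ⊕ opad = 24 2a 5c.
Inner input = (K'⊕ipad) ∥ m = 4e 40 36 ∥ 7a 35 63 6e.
Inner hash: sum = 78+64+54+122+53+99+110 = 580; mod 256 = 68 → 44.
Outer input = (K'⊕opad) ∥ inner = 24 2a 5c ∥ 44.
Outer hash (tag): sum = 36+42+92+68 = 238 → ee.

ee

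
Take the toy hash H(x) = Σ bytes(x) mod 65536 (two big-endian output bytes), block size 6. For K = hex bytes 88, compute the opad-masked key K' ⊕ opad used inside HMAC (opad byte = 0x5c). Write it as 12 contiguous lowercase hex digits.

Key hex bytes 88 is 1 byte ≤ B = 6; zero-pad to 6 bytes: K' = 88 00 00 00 00 00.
XOR each byte with 0x5c: 88⊕5c=d4, 00⊕5c=5c, 00⊕5c=5c, 00⊕5c=5c, 00⊕5c=5c, 00⊕5c=5c.

d45c5c5c5c5c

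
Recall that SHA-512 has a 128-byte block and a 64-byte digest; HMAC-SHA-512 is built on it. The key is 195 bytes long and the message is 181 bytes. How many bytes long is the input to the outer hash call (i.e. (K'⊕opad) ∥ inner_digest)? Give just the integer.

192

Key is 195 > 128 bytes, so it is hashed to 64 bytes then zero-padded to 128: |K'| = 128.
Outer input = (K'⊕opad) ∥ H(inner) → 128 + 64 = 192 bytes.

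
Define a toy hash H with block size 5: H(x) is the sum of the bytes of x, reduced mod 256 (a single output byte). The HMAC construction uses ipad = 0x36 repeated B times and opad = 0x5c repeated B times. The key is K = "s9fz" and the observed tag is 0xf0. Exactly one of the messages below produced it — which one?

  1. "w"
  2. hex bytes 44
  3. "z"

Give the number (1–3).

3

Key "s9fz" = 73 39 66 7a is 4 bytes ≤ B = 5; zero-pad to 5 bytes: K' = 73 39 66 7a 00.
K' ⊕ ipad = 45 0f 50 4c 36; K' ⊕ opad = 2f 65 3a 26 5c.
m1: inner = H(45 0f 50 4c 36 77) = 9d; tag = H(2f 65 3a 26 5c 9d) = ed
m2: inner = H(45 0f 50 4c 36 44) = 6a; tag = H(2f 65 3a 26 5c 6a) = ba
m3: inner = H(45 0f 50 4c 36 7a) = a0; tag = H(2f 65 3a 26 5c a0) = f0 ← matches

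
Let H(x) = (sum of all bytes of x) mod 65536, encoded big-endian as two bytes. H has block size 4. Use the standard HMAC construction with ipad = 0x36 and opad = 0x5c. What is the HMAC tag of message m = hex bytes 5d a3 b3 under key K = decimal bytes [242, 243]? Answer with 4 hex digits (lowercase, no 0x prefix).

02c0

Key decimal bytes [242, 243] = f2 f3 is 2 bytes ≤ B = 4; zero-pad to 4 bytes: K' = f2 f3 00 00.
K' ⊕ ipad = c4 c5 36 36.  K' ⊕ opad = ae af 5c 5c.
Inner input = (K'⊕ipad) ∥ m = c4 c5 36 36 ∥ 5d a3 b3.
Inner hash: sum = 196+197+54+54+93+163+179 = 936 → 03 a8.
Outer input = (K'⊕opad) ∥ inner = ae af 5c 5c ∥ 03 a8.
Outer hash (tag): sum = 174+175+92+92+3+168 = 704 → 02 c0.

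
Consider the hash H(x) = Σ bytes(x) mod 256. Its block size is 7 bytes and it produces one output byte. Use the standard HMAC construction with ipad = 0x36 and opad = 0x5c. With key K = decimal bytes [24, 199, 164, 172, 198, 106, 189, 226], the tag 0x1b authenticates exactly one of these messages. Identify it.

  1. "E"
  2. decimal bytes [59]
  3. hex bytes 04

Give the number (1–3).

1

Key decimal bytes [24, 199, 164, 172, 198, 106, 189, 226] = 18 c7 a4 ac c6 6a bd e2 is 8 bytes > B = 7, so hash it first: H(key) = fe, then zero-pad to 7 bytes: K' = fe 00 00 00 00 00 00.
K' ⊕ ipad = c8 36 36 36 36 36 36; K' ⊕ opad = a2 5c 5c 5c 5c 5c 5c.
m1: inner = H(c8 36 36 36 36 36 36 45) = 51; tag = H(a2 5c 5c 5c 5c 5c 5c 51) = 1b ← matches
m2: inner = H(c8 36 36 36 36 36 36 3b) = 47; tag = H(a2 5c 5c 5c 5c 5c 5c 47) = 11
m3: inner = H(c8 36 36 36 36 36 36 04) = 10; tag = H(a2 5c 5c 5c 5c 5c 5c 10) = da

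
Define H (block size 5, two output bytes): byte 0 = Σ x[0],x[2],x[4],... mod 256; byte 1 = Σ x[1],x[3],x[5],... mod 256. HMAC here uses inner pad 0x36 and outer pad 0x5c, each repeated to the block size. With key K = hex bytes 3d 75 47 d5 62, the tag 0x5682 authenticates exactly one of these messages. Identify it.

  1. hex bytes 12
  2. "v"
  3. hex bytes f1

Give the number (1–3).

Key hex bytes 3d 75 47 d5 62 is exactly B = 5 bytes: K' = 3d 75 47 d5 62.
K' ⊕ ipad = 0b 43 71 e3 54; K' ⊕ opad = 61 29 1b 89 3e.
m1: inner = H(0b 43 71 e3 54 12) = d0 38; tag = H(61 29 1b 89 3e d0 38) = f282
m2: inner = H(0b 43 71 e3 54 76) = d0 9c; tag = H(61 29 1b 89 3e d0 9c) = 5682 ← matches
m3: inner = H(0b 43 71 e3 54 f1) = d0 17; tag = H(61 29 1b 89 3e d0 17) = d182

2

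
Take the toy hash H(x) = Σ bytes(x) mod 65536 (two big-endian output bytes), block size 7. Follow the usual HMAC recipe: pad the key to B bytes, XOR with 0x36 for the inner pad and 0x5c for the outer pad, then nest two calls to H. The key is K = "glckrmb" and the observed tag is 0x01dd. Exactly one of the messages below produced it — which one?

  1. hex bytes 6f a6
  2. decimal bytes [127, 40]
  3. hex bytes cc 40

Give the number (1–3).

3

Key "glckrmb" = 67 6c 63 6b 72 6d 62 is exactly B = 7 bytes: K' = 67 6c 63 6b 72 6d 62.
K' ⊕ ipad = 51 5a 55 5d 44 5b 54; K' ⊕ opad = 3b 30 3f 37 2e 31 3e.
m1: inner = H(51 5a 55 5d 44 5b 54 6f a6) = 03 65; tag = H(3b 30 3f 37 2e 31 3e 03 65) = 01e6
m2: inner = H(51 5a 55 5d 44 5b 54 7f 28) = 02 f7; tag = H(3b 30 3f 37 2e 31 3e 02 f7) = 0277
m3: inner = H(51 5a 55 5d 44 5b 54 cc 40) = 03 5c; tag = H(3b 30 3f 37 2e 31 3e 03 5c) = 01dd ← matches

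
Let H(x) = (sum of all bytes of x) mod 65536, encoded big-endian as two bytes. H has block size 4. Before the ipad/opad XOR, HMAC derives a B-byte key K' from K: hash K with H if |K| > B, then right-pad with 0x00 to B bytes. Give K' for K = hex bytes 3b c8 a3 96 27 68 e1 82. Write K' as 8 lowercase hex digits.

|K| = 8 > B = 4, so first hash the key.
H(K): sum = 59+200+163+150+39+104+225+130 = 1070 → 04 2e.
Zero-pad H(K) = 04 2e to 4 bytes: K' = 04 2e 00 00.

042e0000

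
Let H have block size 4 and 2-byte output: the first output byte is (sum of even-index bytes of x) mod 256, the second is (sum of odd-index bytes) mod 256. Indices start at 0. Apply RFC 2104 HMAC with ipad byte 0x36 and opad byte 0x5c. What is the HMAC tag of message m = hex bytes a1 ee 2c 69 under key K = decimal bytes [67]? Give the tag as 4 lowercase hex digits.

f37b

Key decimal bytes [67] = 43 is 1 byte ≤ B = 4; zero-pad to 4 bytes: K' = 43 00 00 00.
K' ⊕ ipad = 75 36 36 36.  K' ⊕ opad = 1f 5c 5c 5c.
Inner input = (K'⊕ipad) ∥ m = 75 36 36 36 ∥ a1 ee 2c 69.
Inner hash: even-index sum = 376 mod 256 = 120; odd-index sum = 451 mod 256 = 195 → 78 c3.
Outer input = (K'⊕opad) ∥ inner = 1f 5c 5c 5c ∥ 78 c3.
Outer hash (tag): even-index sum = 243 mod 256 = 243; odd-index sum = 379 mod 256 = 123 → f3 7b.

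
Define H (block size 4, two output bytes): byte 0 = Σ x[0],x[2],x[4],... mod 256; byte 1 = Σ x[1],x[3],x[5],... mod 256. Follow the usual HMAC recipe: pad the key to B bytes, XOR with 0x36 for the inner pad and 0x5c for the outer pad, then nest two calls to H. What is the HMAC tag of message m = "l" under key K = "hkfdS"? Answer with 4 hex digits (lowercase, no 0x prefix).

Key "hkfdS" = 68 6b 66 64 53 is 5 bytes > B = 4, so hash it first: H(key) = 21 cf, then zero-pad to 4 bytes: K' = 21 cf 00 00.
K' ⊕ ipad = 17 f9 36 36.  K' ⊕ opad = 7d 93 5c 5c.
Inner input = (K'⊕ipad) ∥ m = 17 f9 36 36 ∥ 6c.
Inner hash: even-index sum = 185 mod 256 = 185; odd-index sum = 303 mod 256 = 47 → b9 2f.
Outer input = (K'⊕opad) ∥ inner = 7d 93 5c 5c ∥ b9 2f.
Outer hash (tag): even-index sum = 402 mod 256 = 146; odd-index sum = 286 mod 256 = 30 → 92 1e.

921e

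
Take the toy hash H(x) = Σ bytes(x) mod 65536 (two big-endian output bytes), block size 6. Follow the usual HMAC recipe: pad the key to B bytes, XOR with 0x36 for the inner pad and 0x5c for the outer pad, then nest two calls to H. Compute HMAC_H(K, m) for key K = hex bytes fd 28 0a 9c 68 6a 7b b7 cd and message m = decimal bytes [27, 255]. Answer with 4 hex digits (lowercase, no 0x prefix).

Key hex bytes fd 28 0a 9c 68 6a 7b b7 cd is 9 bytes > B = 6, so hash it first: H(key) = 04 9c, then zero-pad to 6 bytes: K' = 04 9c 00 00 00 00.
K' ⊕ ipad = 32 aa 36 36 36 36.  K' ⊕ opad = 58 c0 5c 5c 5c 5c.
Inner input = (K'⊕ipad) ∥ m = 32 aa 36 36 36 36 ∥ 1b ff.
Inner hash: sum = 50+170+54+54+54+54+27+255 = 718 → 02 ce.
Outer input = (K'⊕opad) ∥ inner = 58 c0 5c 5c 5c 5c ∥ 02 ce.
Outer hash (tag): sum = 88+192+92+92+92+92+2+206 = 856 → 03 58.

0358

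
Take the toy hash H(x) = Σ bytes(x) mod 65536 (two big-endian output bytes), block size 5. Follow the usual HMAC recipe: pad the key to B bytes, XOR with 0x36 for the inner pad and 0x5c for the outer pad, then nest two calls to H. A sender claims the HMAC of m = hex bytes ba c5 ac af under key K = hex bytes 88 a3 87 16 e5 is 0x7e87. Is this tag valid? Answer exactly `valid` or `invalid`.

invalid

Key hex bytes 88 a3 87 16 e5 is exactly B = 5 bytes: K' = 88 a3 87 16 e5.
K' ⊕ ipad = be 95 b1 20 d3; K' ⊕ opad = d4 ff db 4a b9.
Inner hash: sum = 190+149+177+32+211+186+197+172+175 = 1489 → 05 d1.
Outer hash (recomputed tag): sum = 212+255+219+74+185+5+209 = 1159 → 04 87.
Recomputed tag = 0487; claimed = 7e87 → mismatch.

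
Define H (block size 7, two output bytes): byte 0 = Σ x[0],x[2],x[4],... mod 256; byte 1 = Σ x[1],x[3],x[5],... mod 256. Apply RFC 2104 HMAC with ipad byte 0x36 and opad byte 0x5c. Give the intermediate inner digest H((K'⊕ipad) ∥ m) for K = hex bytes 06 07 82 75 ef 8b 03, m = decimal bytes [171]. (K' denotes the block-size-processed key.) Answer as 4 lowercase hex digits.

Key hex bytes 06 07 82 75 ef 8b 03 is exactly B = 7 bytes: K' = 06 07 82 75 ef 8b 03.
K' ⊕ ipad = 30 31 b4 43 d9 bd 35.
Inner input = 30 31 b4 43 d9 bd 35 ∥ ab.
Inner hash: even-index sum = 498 mod 256 = 242; odd-index sum = 476 mod 256 = 220 → f2 dc.

f2dc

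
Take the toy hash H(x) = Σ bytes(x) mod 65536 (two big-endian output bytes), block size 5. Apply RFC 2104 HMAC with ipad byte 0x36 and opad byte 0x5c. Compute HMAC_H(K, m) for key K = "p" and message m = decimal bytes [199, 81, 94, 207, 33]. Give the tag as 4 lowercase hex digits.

Key "p" = 70 is 1 byte ≤ B = 5; zero-pad to 5 bytes: K' = 70 00 00 00 00.
K' ⊕ ipad = 46 36 36 36 36.  K' ⊕ opad = 2c 5c 5c 5c 5c.
Inner input = (K'⊕ipad) ∥ m = 46 36 36 36 36 ∥ c7 51 5e cf 21.
Inner hash: sum = 70+54+54+54+54+199+81+94+207+33 = 900 → 03 84.
Outer input = (K'⊕opad) ∥ inner = 2c 5c 5c 5c 5c ∥ 03 84.
Outer hash (tag): sum = 44+92+92+92+92+3+132 = 547 → 02 23.

0223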